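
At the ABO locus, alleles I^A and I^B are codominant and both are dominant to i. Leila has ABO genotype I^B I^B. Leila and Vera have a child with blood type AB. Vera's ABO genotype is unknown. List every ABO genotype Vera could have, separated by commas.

For each candidate genotype of Vera, check whether crossing it with I^B I^B can produce every observed child phenotype.
  I^A I^A → possible child types {AB} ✓
  I^A I^B → possible child types {B, AB} ✓
  I^A i → possible child types {B, AB} ✓
  I^B I^B → possible child types {B} ✗
  I^B i → possible child types {B} ✗
  i i → possible child types {B} ✗

I^A I^A, I^A I^B, I^A i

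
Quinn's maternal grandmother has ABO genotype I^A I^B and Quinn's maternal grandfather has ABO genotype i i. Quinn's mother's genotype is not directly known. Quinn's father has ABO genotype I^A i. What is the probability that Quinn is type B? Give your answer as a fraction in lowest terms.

1/8

Quinn's mother's ABO genotype from I^A I^B × i i: 1/2 I^A i, 1/2 I^B i.
Crossing each possibility with the father I^A i and summing P(type B): 1/2·0 + 1/2·1/4 = 1/8.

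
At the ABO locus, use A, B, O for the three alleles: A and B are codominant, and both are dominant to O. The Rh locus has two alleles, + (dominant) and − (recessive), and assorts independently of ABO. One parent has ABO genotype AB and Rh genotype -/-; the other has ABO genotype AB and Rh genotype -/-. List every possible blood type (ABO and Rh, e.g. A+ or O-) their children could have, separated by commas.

A-, B-, AB-

Gametes from AB × AB give offspring ABO genotypes AA, AB, BB, i.e. phenotypes A, B, AB.
Rh cross -/- × -/- → phenotypes Rh-.
Combining independently: A-, B-, AB-.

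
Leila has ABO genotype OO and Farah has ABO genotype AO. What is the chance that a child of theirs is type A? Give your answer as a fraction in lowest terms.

ABO cross OO × AO → offspring phenotypes: 1/2 O, 1/2 A.
So P(type A) = 1/2.

1/2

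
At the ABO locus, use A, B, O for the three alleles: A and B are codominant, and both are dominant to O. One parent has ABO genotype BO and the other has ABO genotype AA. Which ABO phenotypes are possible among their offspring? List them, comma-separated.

A, AB

Gametes from BO × AA give offspring ABO genotypes AB, AO, i.e. phenotypes A, AB.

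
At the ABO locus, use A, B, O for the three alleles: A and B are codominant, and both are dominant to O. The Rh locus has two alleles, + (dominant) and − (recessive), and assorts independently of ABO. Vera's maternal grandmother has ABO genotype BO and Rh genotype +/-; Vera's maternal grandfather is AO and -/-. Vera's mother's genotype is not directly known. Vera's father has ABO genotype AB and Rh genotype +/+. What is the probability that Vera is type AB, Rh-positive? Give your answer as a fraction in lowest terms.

1/4

Vera's mother's ABO genotype from BO × AO: 1/4 AB, 1/4 AO, 1/4 BO, 1/4 OO.
Crossing each possibility with the father AB and summing P(type AB): 1/4·1/2 + 1/4·1/4 + 1/4·1/4 + 1/4·0 = 1/4.
Similarly for Rh via the mother's Rh distribution: P(Rh+) = 1.
Independent loci: 1/4 × 1 = 1/4.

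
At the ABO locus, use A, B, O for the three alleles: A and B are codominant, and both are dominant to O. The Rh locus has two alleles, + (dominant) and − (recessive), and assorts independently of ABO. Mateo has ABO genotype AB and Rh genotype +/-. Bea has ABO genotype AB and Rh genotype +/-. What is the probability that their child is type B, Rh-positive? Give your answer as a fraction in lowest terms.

3/16

ABO cross AB × AB → offspring phenotypes: 1/4 A, 1/4 B, 1/2 AB.
Rh cross +/- × +/- → 3/4 Rh+, 1/4 Rh-.
Independent loci: P(type B, Rh-positive) = 1/4 × 3/4 = 3/16.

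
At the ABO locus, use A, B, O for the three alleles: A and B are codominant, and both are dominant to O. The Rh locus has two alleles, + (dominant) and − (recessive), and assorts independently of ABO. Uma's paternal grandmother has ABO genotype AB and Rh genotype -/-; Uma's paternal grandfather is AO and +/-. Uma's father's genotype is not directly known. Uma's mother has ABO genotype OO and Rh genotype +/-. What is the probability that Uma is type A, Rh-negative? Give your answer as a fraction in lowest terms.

3/16

Uma's father's ABO genotype from AB × AO: 1/4 AA, 1/4 AB, 1/4 AO, 1/4 BO.
Crossing each possibility with the mother OO and summing P(type A): 1/4·1 + 1/4·1/2 + 1/4·1/2 + 1/4·0 = 1/2.
Similarly for Rh via the father's Rh distribution: P(Rh-) = 3/8.
Independent loci: 1/2 × 3/8 = 3/16.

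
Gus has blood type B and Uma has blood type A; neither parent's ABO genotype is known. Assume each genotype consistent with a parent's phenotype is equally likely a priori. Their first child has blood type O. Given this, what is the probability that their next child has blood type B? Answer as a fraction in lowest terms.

1/4

Possible genotypes: Gus ∈ {I^B I^B, I^B i}; Uma ∈ {I^A I^A, I^A i}.
Weight each parental genotype pair by prior × P(type-O child):
  I^B i × I^A i: posterior weight 1; P(next child type B) = 1/4.
Weighted sum = 1/4.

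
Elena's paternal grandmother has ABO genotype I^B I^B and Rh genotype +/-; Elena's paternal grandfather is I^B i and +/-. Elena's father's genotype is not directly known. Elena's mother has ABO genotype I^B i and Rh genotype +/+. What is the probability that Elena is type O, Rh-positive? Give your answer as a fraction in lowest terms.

1/8

Elena's father's ABO genotype from I^B I^B × I^B i: 1/2 I^B I^B, 1/2 I^B i.
Crossing each possibility with the mother I^B i and summing P(type O): 1/2·0 + 1/2·1/4 = 1/8.
Similarly for Rh via the father's Rh distribution: P(Rh+) = 1.
Independent loci: 1/8 × 1 = 1/8.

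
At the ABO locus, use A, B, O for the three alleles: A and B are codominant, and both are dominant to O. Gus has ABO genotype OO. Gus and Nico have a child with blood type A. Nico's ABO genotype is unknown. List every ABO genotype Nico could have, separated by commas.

AA, AB, AO

For each candidate genotype of Nico, check whether crossing it with OO can produce every observed child phenotype.
  AA → possible child types {A} ✓
  AB → possible child types {A, B} ✓
  AO → possible child types {O, A} ✓
  BB → possible child types {B} ✗
  BO → possible child types {O, B} ✗
  OO → possible child types {O} ✗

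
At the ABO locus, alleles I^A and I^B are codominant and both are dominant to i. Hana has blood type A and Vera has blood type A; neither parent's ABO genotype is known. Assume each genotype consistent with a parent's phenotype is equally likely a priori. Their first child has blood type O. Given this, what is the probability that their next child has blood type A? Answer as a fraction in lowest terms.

Possible genotypes: Hana ∈ {I^A I^A, I^A i}; Vera ∈ {I^A I^A, I^A i}.
Weight each parental genotype pair by prior × P(type-O child):
  I^A i × I^A i: posterior weight 1; P(next child type A) = 3/4.
Weighted sum = 3/4.

3/4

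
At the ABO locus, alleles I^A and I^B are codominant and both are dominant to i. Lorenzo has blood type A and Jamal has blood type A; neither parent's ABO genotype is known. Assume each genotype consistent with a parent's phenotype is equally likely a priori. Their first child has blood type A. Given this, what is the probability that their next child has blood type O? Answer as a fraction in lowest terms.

Possible genotypes: Lorenzo ∈ {I^A I^A, I^A i}; Jamal ∈ {I^A I^A, I^A i}.
Weight each parental genotype pair by prior × P(type-A child):
  I^A I^A × I^A I^A: posterior weight 4/15; P(next child type O) = 0.
  I^A I^A × I^A i: posterior weight 4/15; P(next child type O) = 0.
  I^A i × I^A I^A: posterior weight 4/15; P(next child type O) = 0.
  I^A i × I^A i: posterior weight 1/5; P(next child type O) = 1/4.
Weighted sum = 1/20.

1/20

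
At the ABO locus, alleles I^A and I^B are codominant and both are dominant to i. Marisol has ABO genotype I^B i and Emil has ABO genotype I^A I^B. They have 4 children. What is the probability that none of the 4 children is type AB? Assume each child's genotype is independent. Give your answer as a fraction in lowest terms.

ABO cross I^B i × I^A I^B → 1/4 A, 1/2 B, 1/4 AB.
So P(type AB) = 1/4 per child.
P(not type AB) = 3/4 for one child; (3/4)^4 = 81/256.

81/256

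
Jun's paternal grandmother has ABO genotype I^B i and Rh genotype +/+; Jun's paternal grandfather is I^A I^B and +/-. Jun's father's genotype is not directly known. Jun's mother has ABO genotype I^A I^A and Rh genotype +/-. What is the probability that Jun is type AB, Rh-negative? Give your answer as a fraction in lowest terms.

Jun's father's ABO genotype from I^B i × I^A I^B: 1/4 I^A I^B, 1/4 I^A i, 1/4 I^B I^B, 1/4 I^B i.
Crossing each possibility with the mother I^A I^A and summing P(type AB): 1/4·1/2 + 1/4·0 + 1/4·1 + 1/4·1/2 = 1/2.
Similarly for Rh via the father's Rh distribution: P(Rh-) = 1/8.
Independent loci: 1/2 × 1/8 = 1/16.

1/16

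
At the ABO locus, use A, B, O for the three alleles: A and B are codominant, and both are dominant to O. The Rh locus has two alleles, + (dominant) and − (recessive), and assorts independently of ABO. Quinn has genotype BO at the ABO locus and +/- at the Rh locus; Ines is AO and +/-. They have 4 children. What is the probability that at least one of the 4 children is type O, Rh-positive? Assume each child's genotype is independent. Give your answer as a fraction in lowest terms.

36975/65536

ABO cross BO × AO → 1/4 O, 1/4 A, 1/4 B, 1/4 AB.
Rh cross +/- × +/- → 3/4 Rh+, 1/4 Rh-; so P(type O, Rh-positive) = 1/4 × 3/4 = 3/16 per child.
P(none) = (13/16)^4 = 28561/65536; P(at least one) = 1 − 28561/65536 = 36975/65536.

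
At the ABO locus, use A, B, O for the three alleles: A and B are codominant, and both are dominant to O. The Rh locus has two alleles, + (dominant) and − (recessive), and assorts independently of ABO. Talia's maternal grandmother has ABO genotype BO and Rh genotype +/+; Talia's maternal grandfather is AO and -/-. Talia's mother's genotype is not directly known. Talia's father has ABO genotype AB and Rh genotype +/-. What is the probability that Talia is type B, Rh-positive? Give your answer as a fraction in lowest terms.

Talia's mother's ABO genotype from BO × AO: 1/4 AB, 1/4 AO, 1/4 BO, 1/4 OO.
Crossing each possibility with the father AB and summing P(type B): 1/4·1/4 + 1/4·1/4 + 1/4·1/2 + 1/4·1/2 = 3/8.
Similarly for Rh via the mother's Rh distribution: P(Rh+) = 3/4.
Independent loci: 3/8 × 3/4 = 9/32.

9/32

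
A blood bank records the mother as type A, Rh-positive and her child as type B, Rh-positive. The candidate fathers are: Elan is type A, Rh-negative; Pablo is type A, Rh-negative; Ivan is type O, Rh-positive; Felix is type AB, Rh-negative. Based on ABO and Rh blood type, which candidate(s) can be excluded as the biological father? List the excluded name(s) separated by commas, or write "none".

A candidate is excluded only if no genotype consistent with his phenotype could produce a type B, Rh-positive child with a type A, Rh-positive mother.
Elan (type A, Rh-): no genotype consistent with that phenotype can produce a type-B Rh+ child with a type-A mother.
Pablo (type A, Rh-): no genotype consistent with that phenotype can produce a type-B Rh+ child with a type-A mother.
Ivan (type O, Rh+): no genotype consistent with that phenotype can produce a type-B Rh+ child with a type-A mother.

Elan, Pablo, Ivan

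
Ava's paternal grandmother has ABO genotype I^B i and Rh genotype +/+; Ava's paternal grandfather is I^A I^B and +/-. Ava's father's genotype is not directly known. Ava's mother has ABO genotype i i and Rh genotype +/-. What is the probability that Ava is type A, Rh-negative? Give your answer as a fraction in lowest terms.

Ava's father's ABO genotype from I^B i × I^A I^B: 1/4 I^A I^B, 1/4 I^A i, 1/4 I^B I^B, 1/4 I^B i.
Crossing each possibility with the mother i i and summing P(type A): 1/4·1/2 + 1/4·1/2 + 1/4·0 + 1/4·0 = 1/4.
Similarly for Rh via the father's Rh distribution: P(Rh-) = 1/8.
Independent loci: 1/4 × 1/8 = 1/32.

1/32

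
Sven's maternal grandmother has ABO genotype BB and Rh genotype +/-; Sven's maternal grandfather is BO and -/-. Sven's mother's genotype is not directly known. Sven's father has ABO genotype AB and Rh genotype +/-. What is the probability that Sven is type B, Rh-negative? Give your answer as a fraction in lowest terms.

Sven's mother's ABO genotype from BB × BO: 1/2 BB, 1/2 BO.
Crossing each possibility with the father AB and summing P(type B): 1/2·1/2 + 1/2·1/2 = 1/2.
Similarly for Rh via the mother's Rh distribution: P(Rh-) = 3/8.
Independent loci: 1/2 × 3/8 = 3/16.

3/16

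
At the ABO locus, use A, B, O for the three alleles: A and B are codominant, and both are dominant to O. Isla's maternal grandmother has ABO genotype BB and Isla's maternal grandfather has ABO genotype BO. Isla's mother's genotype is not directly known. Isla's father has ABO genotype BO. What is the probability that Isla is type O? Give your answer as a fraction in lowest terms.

1/8

Isla's mother's ABO genotype from BB × BO: 1/2 BB, 1/2 BO.
Crossing each possibility with the father BO and summing P(type O): 1/2·0 + 1/2·1/4 = 1/8.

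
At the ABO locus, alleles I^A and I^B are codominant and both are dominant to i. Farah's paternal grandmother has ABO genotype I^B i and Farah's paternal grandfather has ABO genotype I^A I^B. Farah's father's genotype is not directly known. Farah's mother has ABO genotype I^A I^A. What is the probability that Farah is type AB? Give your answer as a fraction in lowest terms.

Farah's father's ABO genotype from I^B i × I^A I^B: 1/4 I^A I^B, 1/4 I^A i, 1/4 I^B I^B, 1/4 I^B i.
Crossing each possibility with the mother I^A I^A and summing P(type AB): 1/4·1/2 + 1/4·0 + 1/4·1 + 1/4·1/2 = 1/2.

1/2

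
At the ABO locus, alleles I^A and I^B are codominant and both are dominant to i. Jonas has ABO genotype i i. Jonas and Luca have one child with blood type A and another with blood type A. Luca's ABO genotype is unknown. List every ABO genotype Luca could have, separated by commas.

For each candidate genotype of Luca, check whether crossing it with i i can produce every observed child phenotype.
  I^A I^A → possible child types {A} ✓
  I^A I^B → possible child types {A, B} ✓
  I^A i → possible child types {O, A} ✓
  I^B I^B → possible child types {B} ✗
  I^B i → possible child types {O, B} ✗
  i i → possible child types {O} ✗

I^A I^A, I^A I^B, I^A i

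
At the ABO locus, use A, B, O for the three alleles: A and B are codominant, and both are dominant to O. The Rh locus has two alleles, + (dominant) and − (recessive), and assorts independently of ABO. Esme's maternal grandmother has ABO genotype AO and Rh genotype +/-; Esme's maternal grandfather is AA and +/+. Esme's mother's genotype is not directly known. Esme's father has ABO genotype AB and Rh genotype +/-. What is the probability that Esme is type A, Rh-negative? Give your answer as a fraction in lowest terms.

1/16

Esme's mother's ABO genotype from AO × AA: 1/2 AA, 1/2 AO.
Crossing each possibility with the father AB and summing P(type A): 1/2·1/2 + 1/2·1/2 = 1/2.
Similarly for Rh via the mother's Rh distribution: P(Rh-) = 1/8.
Independent loci: 1/2 × 1/8 = 1/16.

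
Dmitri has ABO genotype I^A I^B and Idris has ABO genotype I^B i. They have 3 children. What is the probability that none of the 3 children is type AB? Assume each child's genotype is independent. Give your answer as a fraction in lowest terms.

27/64

ABO cross I^A I^B × I^B i → 1/4 A, 1/2 B, 1/4 AB.
So P(type AB) = 1/4 per child.
P(not type AB) = 3/4 for one child; (3/4)^3 = 27/64.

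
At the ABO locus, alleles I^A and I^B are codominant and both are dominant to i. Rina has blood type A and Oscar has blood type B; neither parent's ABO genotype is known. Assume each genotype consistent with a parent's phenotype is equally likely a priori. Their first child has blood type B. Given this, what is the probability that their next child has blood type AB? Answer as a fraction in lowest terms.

Possible genotypes: Rina ∈ {I^A I^A, I^A i}; Oscar ∈ {I^B I^B, I^B i}.
Weight each parental genotype pair by prior × P(type-B child):
  I^A i × I^B I^B: posterior weight 2/3; P(next child type AB) = 1/2.
  I^A i × I^B i: posterior weight 1/3; P(next child type AB) = 1/4.
Weighted sum = 5/12.

5/12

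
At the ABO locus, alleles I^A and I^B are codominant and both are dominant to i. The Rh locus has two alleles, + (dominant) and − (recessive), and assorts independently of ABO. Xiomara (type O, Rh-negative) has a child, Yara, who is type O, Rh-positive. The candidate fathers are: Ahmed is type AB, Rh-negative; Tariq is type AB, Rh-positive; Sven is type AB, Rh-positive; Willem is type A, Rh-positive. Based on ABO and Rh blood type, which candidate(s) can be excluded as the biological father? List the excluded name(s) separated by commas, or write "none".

A candidate is excluded only if no genotype consistent with his phenotype could produce a type O, Rh-positive child with a type O, Rh-negative mother.
Ahmed (type AB, Rh-): no genotype consistent with that phenotype can produce a type-O Rh+ child with a type-O mother.
Tariq (type AB, Rh+): no genotype consistent with that phenotype can produce a type-O Rh+ child with a type-O mother.
Sven (type AB, Rh+): no genotype consistent with that phenotype can produce a type-O Rh+ child with a type-O mother.

Ahmed, Tariq, Sven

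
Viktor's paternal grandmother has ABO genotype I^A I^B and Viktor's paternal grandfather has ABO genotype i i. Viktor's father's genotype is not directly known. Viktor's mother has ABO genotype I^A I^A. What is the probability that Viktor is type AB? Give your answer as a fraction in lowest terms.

Viktor's father's ABO genotype from I^A I^B × i i: 1/2 I^A i, 1/2 I^B i.
Crossing each possibility with the mother I^A I^A and summing P(type AB): 1/2·0 + 1/2·1/2 = 1/4.

1/4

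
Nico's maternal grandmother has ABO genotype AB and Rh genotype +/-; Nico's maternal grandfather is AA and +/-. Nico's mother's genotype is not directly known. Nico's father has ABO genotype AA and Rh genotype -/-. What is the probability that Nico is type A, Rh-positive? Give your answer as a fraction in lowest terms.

Nico's mother's ABO genotype from AB × AA: 1/2 AA, 1/2 AB.
Crossing each possibility with the father AA and summing P(type A): 1/2·1 + 1/2·1/2 = 3/4.
Similarly for Rh via the mother's Rh distribution: P(Rh+) = 1/2.
Independent loci: 3/4 × 1/2 = 3/8.

3/8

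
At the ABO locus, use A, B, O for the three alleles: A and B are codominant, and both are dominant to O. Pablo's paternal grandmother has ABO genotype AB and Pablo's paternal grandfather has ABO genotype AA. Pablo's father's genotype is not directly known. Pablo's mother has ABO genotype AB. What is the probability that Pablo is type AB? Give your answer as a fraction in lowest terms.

1/2

Pablo's father's ABO genotype from AB × AA: 1/2 AA, 1/2 AB.
Crossing each possibility with the mother AB and summing P(type AB): 1/2·1/2 + 1/2·1/2 = 1/2.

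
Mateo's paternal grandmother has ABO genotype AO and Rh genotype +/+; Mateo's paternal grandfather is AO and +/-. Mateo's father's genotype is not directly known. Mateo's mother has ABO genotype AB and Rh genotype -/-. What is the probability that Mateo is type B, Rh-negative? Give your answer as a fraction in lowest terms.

Mateo's father's ABO genotype from AO × AO: 1/4 AA, 1/2 AO, 1/4 OO.
Crossing each possibility with the mother AB and summing P(type B): 1/4·0 + 1/2·1/4 + 1/4·1/2 = 1/4.
Similarly for Rh via the father's Rh distribution: P(Rh-) = 1/4.
Independent loci: 1/4 × 1/4 = 1/16.

1/16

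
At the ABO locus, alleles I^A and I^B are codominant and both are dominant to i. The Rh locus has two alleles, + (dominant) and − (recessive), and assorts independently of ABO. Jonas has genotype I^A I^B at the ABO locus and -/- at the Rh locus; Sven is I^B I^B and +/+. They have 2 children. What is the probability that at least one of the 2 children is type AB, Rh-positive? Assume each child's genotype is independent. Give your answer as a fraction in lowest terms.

ABO cross I^A I^B × I^B I^B → 1/2 B, 1/2 AB.
Rh cross -/- × +/+ → 1 Rh+; so P(type AB, Rh-positive) = 1/2 × 1 = 1/2 per child.
P(none) = (1/2)^2 = 1/4; P(at least one) = 1 − 1/4 = 3/4.

3/4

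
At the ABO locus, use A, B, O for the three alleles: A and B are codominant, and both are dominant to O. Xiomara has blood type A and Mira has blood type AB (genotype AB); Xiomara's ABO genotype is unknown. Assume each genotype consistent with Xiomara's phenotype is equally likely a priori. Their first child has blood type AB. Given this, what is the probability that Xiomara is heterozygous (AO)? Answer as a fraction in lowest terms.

1/3

Possible genotypes: Xiomara ∈ {AA, AO}; Mira ∈ {AB}.
Weight each parental genotype pair by prior × P(type-AB child):
  AA × AB: posterior weight 2/3.
  AO × AB: posterior weight 1/3.
Sum the posterior weight over pairs where Xiomara is AO: 1/3.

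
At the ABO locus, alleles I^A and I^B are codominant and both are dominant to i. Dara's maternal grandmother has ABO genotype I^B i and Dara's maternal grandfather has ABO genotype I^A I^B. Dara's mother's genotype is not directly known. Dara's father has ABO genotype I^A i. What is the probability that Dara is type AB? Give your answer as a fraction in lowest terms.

Dara's mother's ABO genotype from I^B i × I^A I^B: 1/4 I^A I^B, 1/4 I^A i, 1/4 I^B I^B, 1/4 I^B i.
Crossing each possibility with the father I^A i and summing P(type AB): 1/4·1/4 + 1/4·0 + 1/4·1/2 + 1/4·1/4 = 1/4.

1/4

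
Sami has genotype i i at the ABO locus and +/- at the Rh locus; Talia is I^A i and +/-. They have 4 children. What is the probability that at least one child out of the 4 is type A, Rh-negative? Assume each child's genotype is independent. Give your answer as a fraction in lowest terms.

1695/4096

ABO cross i i × I^A i → 1/2 O, 1/2 A.
Rh cross +/- × +/- → 3/4 Rh+, 1/4 Rh-; so P(type A, Rh-negative) = 1/2 × 1/4 = 1/8 per child.
P(none) = (7/8)^4 = 2401/4096; P(at least one) = 1 − 2401/4096 = 1695/4096.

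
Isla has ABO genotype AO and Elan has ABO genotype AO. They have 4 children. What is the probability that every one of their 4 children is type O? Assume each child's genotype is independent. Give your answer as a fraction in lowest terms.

1/256

ABO cross AO × AO → 1/4 O, 3/4 A.
So P(type O) = 1/4 per child.
All 4 independent: (1/4)^4 = 1/256.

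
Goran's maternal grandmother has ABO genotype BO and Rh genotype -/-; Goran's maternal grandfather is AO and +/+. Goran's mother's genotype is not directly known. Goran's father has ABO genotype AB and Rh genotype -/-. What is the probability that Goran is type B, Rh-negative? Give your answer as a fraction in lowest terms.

Goran's mother's ABO genotype from BO × AO: 1/4 AB, 1/4 AO, 1/4 BO, 1/4 OO.
Crossing each possibility with the father AB and summing P(type B): 1/4·1/4 + 1/4·1/4 + 1/4·1/2 + 1/4·1/2 = 3/8.
Similarly for Rh via the mother's Rh distribution: P(Rh-) = 1/2.
Independent loci: 3/8 × 1/2 = 3/16.

3/16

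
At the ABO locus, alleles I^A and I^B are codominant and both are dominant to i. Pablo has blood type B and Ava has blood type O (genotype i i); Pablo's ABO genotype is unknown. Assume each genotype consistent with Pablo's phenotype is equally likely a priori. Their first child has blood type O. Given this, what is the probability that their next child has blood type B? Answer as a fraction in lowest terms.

Possible genotypes: Pablo ∈ {I^B I^B, I^B i}; Ava ∈ {i i}.
Weight each parental genotype pair by prior × P(type-O child):
  I^B i × i i: posterior weight 1; P(next child type B) = 1/2.
Weighted sum = 1/2.

1/2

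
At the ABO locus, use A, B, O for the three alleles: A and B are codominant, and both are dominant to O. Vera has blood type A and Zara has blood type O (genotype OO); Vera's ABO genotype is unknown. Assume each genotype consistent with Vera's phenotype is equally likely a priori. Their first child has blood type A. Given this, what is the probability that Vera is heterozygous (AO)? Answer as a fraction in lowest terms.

1/3

Possible genotypes: Vera ∈ {AA, AO}; Zara ∈ {OO}.
Weight each parental genotype pair by prior × P(type-A child):
  AA × OO: posterior weight 2/3.
  AO × OO: posterior weight 1/3.
Sum the posterior weight over pairs where Vera is AO: 1/3.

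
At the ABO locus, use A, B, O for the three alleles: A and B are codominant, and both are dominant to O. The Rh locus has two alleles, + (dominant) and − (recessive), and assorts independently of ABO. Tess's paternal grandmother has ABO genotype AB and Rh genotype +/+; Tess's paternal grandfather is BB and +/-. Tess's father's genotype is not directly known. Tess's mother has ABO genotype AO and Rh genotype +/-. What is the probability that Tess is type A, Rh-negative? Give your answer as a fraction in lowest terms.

1/32

Tess's father's ABO genotype from AB × BB: 1/2 AB, 1/2 BB.
Crossing each possibility with the mother AO and summing P(type A): 1/2·1/2 + 1/2·0 = 1/4.
Similarly for Rh via the father's Rh distribution: P(Rh-) = 1/8.
Independent loci: 1/4 × 1/8 = 1/32.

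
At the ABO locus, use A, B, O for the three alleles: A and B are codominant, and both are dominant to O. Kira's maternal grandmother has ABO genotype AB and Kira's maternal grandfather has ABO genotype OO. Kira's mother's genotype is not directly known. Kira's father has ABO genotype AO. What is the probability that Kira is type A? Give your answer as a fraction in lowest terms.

1/2

Kira's mother's ABO genotype from AB × OO: 1/2 AO, 1/2 BO.
Crossing each possibility with the father AO and summing P(type A): 1/2·3/4 + 1/2·1/4 = 1/2.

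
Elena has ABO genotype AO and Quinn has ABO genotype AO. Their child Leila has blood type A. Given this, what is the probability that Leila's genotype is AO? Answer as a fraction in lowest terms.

2/3

Cross AO × AO → 1/4 AA, 1/2 AO, 1/4 OO.
Type-A genotypes among offspring: AA (1/4), AO (1/2); total 3/4.
P(AO | type A) = (1/2) / (3/4) = 2/3.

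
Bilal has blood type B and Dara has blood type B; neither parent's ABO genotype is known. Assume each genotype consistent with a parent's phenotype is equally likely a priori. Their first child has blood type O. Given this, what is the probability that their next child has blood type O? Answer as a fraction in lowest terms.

1/4

Possible genotypes: Bilal ∈ {BB, BO}; Dara ∈ {BB, BO}.
Weight each parental genotype pair by prior × P(type-O child):
  BO × BO: posterior weight 1; P(next child type O) = 1/4.
Weighted sum = 1/4.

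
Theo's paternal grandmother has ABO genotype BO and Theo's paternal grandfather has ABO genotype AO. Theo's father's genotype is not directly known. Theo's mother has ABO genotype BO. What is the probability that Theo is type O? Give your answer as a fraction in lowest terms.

Theo's father's ABO genotype from BO × AO: 1/4 AB, 1/4 AO, 1/4 BO, 1/4 OO.
Crossing each possibility with the mother BO and summing P(type O): 1/4·0 + 1/4·1/4 + 1/4·1/4 + 1/4·1/2 = 1/4.

1/4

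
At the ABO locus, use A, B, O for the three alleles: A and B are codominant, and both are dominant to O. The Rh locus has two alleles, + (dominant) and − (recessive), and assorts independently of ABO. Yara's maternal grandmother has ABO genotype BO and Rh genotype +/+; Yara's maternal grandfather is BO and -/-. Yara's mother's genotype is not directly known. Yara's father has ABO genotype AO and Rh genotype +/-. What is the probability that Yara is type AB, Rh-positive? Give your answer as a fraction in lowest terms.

Yara's mother's ABO genotype from BO × BO: 1/4 BB, 1/2 BO, 1/4 OO.
Crossing each possibility with the father AO and summing P(type AB): 1/4·1/2 + 1/2·1/4 + 1/4·0 = 1/4.
Similarly for Rh via the mother's Rh distribution: P(Rh+) = 3/4.
Independent loci: 1/4 × 3/4 = 3/16.

3/16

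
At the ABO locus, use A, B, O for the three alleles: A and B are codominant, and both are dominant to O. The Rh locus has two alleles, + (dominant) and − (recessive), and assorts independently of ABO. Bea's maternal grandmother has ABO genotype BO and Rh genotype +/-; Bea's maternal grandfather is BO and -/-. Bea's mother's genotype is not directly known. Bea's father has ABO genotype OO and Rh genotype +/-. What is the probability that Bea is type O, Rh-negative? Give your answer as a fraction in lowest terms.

Bea's mother's ABO genotype from BO × BO: 1/4 BB, 1/2 BO, 1/4 OO.
Crossing each possibility with the father OO and summing P(type O): 1/4·0 + 1/2·1/2 + 1/4·1 = 1/2.
Similarly for Rh via the mother's Rh distribution: P(Rh-) = 3/8.
Independent loci: 1/2 × 3/8 = 3/16.

3/16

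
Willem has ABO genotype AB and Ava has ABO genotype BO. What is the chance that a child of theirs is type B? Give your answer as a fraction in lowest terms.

ABO cross AB × BO → offspring phenotypes: 1/4 A, 1/2 B, 1/4 AB.
So P(type B) = 1/2.

1/2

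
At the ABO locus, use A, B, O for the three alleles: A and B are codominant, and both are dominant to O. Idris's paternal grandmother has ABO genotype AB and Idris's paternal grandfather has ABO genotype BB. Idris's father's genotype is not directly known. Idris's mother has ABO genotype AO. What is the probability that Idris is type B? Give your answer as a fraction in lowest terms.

Idris's father's ABO genotype from AB × BB: 1/2 AB, 1/2 BB.
Crossing each possibility with the mother AO and summing P(type B): 1/2·1/4 + 1/2·1/2 = 3/8.

3/8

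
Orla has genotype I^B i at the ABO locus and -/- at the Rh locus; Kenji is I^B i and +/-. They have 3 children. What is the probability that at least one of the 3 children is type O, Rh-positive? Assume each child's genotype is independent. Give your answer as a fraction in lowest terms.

ABO cross I^B i × I^B i → 1/4 O, 3/4 B.
Rh cross -/- × +/- → 1/2 Rh+, 1/2 Rh-; so P(type O, Rh-positive) = 1/4 × 1/2 = 1/8 per child.
P(none) = (7/8)^3 = 343/512; P(at least one) = 1 − 343/512 = 169/512.

169/512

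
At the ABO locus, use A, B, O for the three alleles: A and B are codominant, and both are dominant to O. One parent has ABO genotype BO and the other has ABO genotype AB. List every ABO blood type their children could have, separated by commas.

A, B, AB

Gametes from BO × AB give offspring ABO genotypes AB, AO, BB, BO, i.e. phenotypes A, B, AB.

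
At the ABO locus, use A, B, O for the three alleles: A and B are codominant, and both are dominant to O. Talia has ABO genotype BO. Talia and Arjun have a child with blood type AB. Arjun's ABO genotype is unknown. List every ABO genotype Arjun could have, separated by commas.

AA, AB, AO

For each candidate genotype of Arjun, check whether crossing it with BO can produce every observed child phenotype.
  AA → possible child types {A, AB} ✓
  AB → possible child types {A, B, AB} ✓
  AO → possible child types {O, A, B, AB} ✓
  BB → possible child types {B} ✗
  BO → possible child types {O, B} ✗
  OO → possible child types {O, B} ✗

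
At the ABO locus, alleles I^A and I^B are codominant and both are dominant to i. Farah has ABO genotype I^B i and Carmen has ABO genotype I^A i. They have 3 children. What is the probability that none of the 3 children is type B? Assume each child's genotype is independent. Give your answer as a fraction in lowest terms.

27/64

ABO cross I^B i × I^A i → 1/4 O, 1/4 A, 1/4 B, 1/4 AB.
So P(type B) = 1/4 per child.
P(not type B) = 3/4 for one child; (3/4)^3 = 27/64.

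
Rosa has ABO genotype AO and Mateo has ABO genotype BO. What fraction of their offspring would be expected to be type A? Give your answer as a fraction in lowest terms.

ABO cross AO × BO → offspring phenotypes: 1/4 O, 1/4 A, 1/4 B, 1/4 AB.
So P(type A) = 1/4.

1/4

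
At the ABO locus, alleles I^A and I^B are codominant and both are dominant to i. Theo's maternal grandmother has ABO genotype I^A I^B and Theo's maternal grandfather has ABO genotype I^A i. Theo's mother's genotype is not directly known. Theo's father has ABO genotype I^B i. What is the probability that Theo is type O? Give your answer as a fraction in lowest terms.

1/8

Theo's mother's ABO genotype from I^A I^B × I^A i: 1/4 I^A I^A, 1/4 I^A I^B, 1/4 I^A i, 1/4 I^B i.
Crossing each possibility with the father I^B i and summing P(type O): 1/4·0 + 1/4·0 + 1/4·1/4 + 1/4·1/4 = 1/8.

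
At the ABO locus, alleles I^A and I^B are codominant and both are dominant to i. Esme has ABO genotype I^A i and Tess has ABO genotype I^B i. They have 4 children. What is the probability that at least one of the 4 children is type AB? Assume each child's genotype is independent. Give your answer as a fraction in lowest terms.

ABO cross I^A i × I^B i → 1/4 O, 1/4 A, 1/4 B, 1/4 AB.
So P(type AB) = 1/4 per child.
P(none) = (3/4)^4 = 81/256; P(at least one) = 1 − 81/256 = 175/256.

175/256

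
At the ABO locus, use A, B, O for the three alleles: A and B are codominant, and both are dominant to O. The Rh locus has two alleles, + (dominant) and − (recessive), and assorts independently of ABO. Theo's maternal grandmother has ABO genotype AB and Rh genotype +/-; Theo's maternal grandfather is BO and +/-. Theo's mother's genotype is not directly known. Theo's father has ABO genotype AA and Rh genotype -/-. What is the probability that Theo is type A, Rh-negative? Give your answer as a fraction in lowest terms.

1/4

Theo's mother's ABO genotype from AB × BO: 1/4 AB, 1/4 AO, 1/4 BB, 1/4 BO.
Crossing each possibility with the father AA and summing P(type A): 1/4·1/2 + 1/4·1 + 1/4·0 + 1/4·1/2 = 1/2.
Similarly for Rh via the mother's Rh distribution: P(Rh-) = 1/2.
Independent loci: 1/2 × 1/2 = 1/4.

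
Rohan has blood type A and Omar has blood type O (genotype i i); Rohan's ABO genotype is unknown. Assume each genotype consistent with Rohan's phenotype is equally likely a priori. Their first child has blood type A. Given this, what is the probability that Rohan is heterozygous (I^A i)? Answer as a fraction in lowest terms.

Possible genotypes: Rohan ∈ {I^A I^A, I^A i}; Omar ∈ {i i}.
Weight each parental genotype pair by prior × P(type-A child):
  I^A I^A × i i: posterior weight 2/3.
  I^A i × i i: posterior weight 1/3.
Sum the posterior weight over pairs where Rohan is I^A i: 1/3.

1/3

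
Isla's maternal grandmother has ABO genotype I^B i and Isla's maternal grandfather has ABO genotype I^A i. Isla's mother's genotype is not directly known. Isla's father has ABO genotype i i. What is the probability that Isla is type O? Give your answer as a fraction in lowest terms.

Isla's mother's ABO genotype from I^B i × I^A i: 1/4 I^A I^B, 1/4 I^A i, 1/4 I^B i, 1/4 i i.
Crossing each possibility with the father i i and summing P(type O): 1/4·0 + 1/4·1/2 + 1/4·1/2 + 1/4·1 = 1/2.

1/2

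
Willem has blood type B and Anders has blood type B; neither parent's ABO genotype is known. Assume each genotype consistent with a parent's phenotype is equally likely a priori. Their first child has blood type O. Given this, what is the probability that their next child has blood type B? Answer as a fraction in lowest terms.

Possible genotypes: Willem ∈ {BB, BO}; Anders ∈ {BB, BO}.
Weight each parental genotype pair by prior × P(type-O child):
  BO × BO: posterior weight 1; P(next child type B) = 3/4.
Weighted sum = 3/4.

3/4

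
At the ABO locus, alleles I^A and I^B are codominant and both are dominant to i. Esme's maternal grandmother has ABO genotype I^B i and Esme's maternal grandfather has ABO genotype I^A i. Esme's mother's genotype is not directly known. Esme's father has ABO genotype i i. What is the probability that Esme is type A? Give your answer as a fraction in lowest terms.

Esme's mother's ABO genotype from I^B i × I^A i: 1/4 I^A I^B, 1/4 I^A i, 1/4 I^B i, 1/4 i i.
Crossing each possibility with the father i i and summing P(type A): 1/4·1/2 + 1/4·1/2 + 1/4·0 + 1/4·0 = 1/4.

1/4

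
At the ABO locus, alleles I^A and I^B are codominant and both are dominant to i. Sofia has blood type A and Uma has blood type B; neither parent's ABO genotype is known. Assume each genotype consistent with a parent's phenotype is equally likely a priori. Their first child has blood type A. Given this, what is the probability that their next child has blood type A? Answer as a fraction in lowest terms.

Possible genotypes: Sofia ∈ {I^A I^A, I^A i}; Uma ∈ {I^B I^B, I^B i}.
Weight each parental genotype pair by prior × P(type-A child):
  I^A I^A × I^B i: posterior weight 2/3; P(next child type A) = 1/2.
  I^A i × I^B i: posterior weight 1/3; P(next child type A) = 1/4.
Weighted sum = 5/12.

5/12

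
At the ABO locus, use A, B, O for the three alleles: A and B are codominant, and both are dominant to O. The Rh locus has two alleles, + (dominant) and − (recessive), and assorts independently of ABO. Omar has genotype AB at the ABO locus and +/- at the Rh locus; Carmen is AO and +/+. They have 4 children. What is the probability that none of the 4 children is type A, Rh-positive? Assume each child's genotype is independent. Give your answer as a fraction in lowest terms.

ABO cross AB × AO → 1/2 A, 1/4 B, 1/4 AB.
Rh cross +/- × +/+ → 1 Rh+; so P(type A, Rh-positive) = 1/2 × 1 = 1/2 per child.
P(not type A, Rh-positive) = 1/2 for one child; (1/2)^4 = 1/16.

1/16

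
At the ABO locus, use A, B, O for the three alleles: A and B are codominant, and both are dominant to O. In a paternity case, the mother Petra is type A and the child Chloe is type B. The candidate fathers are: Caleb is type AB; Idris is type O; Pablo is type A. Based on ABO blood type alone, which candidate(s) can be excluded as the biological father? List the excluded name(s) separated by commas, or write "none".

A candidate is excluded only if no genotype consistent with his phenotype could produce a type B child with a type A mother.
Idris (type O): no genotype consistent with that phenotype can produce a type-B child with a type-A mother.
Pablo (type A): no genotype consistent with that phenotype can produce a type-B child with a type-A mother.

Idris, Pablo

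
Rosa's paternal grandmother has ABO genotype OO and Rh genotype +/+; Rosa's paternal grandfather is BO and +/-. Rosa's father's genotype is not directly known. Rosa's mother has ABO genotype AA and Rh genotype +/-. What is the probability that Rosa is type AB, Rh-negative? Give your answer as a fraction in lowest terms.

Rosa's father's ABO genotype from OO × BO: 1/2 BO, 1/2 OO.
Crossing each possibility with the mother AA and summing P(type AB): 1/2·1/2 + 1/2·0 = 1/4.
Similarly for Rh via the father's Rh distribution: P(Rh-) = 1/8.
Independent loci: 1/4 × 1/8 = 1/32.

1/32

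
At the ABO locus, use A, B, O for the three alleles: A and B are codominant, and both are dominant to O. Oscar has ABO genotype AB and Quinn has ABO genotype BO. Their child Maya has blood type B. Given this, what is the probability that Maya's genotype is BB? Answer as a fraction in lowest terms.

Cross AB × BO → 1/4 AB, 1/4 AO, 1/4 BB, 1/4 BO.
Type-B genotypes among offspring: BB (1/4), BO (1/4); total 1/2.
P(BB | type B) = (1/4) / (1/2) = 1/2.

1/2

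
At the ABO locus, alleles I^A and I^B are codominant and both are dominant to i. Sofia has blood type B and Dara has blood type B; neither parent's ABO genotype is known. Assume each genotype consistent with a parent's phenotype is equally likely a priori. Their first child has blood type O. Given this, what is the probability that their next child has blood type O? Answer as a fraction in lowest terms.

1/4

Possible genotypes: Sofia ∈ {I^B I^B, I^B i}; Dara ∈ {I^B I^B, I^B i}.
Weight each parental genotype pair by prior × P(type-O child):
  I^B i × I^B i: posterior weight 1; P(next child type O) = 1/4.
Weighted sum = 1/4.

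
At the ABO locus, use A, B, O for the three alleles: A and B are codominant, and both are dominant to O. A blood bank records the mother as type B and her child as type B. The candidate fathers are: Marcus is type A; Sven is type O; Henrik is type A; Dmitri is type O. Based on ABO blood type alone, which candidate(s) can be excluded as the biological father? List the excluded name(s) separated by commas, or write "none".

none

A candidate is excluded only if no genotype consistent with his phenotype could produce a type B child with a type B mother.
Every candidate has at least one consistent genotype combination, so none can be excluded.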